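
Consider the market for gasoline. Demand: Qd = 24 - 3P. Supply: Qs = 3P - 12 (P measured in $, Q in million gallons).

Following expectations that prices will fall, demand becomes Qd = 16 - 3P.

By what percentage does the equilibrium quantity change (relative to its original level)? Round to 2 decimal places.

-66.67

Original equilibrium: 24 - 3P = 3P - 12 gives 36 = 6P, so P = 6 and Q = 6.
The new curves are Qd = 16 - 3P (demand) and Qs = 3P - 12 (supply).
Equate the new curves: 16 - 3P = 3P - 12, giving 28 = 6P, P = 14/3 ≈ 4.6667, Q = 2.
%ΔQ = (2 − 6) / 6 × 100 = -66.67%.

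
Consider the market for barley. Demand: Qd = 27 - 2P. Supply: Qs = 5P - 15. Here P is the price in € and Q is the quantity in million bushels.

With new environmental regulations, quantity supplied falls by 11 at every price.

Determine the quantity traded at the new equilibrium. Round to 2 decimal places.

Original equilibrium: 27 - 2P = 5P - 15 gives 42 = 7P, so P = 6 and Q = 15.
The new curves are Qd = 27 - 2P (demand) and Qs = 5P - 26 (supply).
New equilibrium: 27 - 2P = 5P - 26 ⇒ 53 = 7P ⇒ P = 53/7 ≈ 7.5714, Q = 83/7 ≈ 11.8571.

11.86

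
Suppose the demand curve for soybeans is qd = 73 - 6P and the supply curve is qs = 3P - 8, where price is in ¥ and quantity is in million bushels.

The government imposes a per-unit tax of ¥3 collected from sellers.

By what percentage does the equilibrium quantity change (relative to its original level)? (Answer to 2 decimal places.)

-31.58

Original equilibrium: 73 - 6P = 3P - 8 gives 81 = 9P, so P = 9 and q = 19.
Since sellers keep the price net of the tax, the effective supply curve becomes qs = 3P - 17.
Clearing the new market: 73 - 6P = 3P - 17, so P = 10 and q = 13.
%Δq = (13 − 19) / 19 × 100 = -31.58%.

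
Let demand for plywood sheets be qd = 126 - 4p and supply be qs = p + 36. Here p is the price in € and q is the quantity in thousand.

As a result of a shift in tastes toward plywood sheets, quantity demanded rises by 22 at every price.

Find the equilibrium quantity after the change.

58.4

Initially, 126 - 4p = p + 36, so 90 = 5p and p = 18, q = 54.
The shock moves the curves to qd = 148 - 4p and qs = p + 36.
Setting them equal: 148 - 4p = p + 36 → 112 = 5p, so p = 22.4 and q = 58.4.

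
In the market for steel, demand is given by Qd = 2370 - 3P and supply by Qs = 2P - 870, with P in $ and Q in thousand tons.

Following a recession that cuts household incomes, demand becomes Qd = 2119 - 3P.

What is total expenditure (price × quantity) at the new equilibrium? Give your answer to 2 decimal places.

Solve the original market: 2370 - 3P = 2P - 870, hence P = 648 and Q = 426.
With the change applied: demand Qd = 2119 - 3P, supply Qs = 2P - 870.
Setting them equal: 2119 - 3P = 2P - 870 → 2989 = 5P, so P = 597.8 and Q = 325.6.
New expenditure = 597.8 × 325.6 = 194643.68.

194643.68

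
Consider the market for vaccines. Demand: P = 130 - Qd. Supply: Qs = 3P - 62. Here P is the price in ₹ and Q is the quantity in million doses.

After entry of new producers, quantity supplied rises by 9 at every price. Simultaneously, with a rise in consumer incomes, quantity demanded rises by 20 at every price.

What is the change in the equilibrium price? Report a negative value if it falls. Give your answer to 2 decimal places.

Original equilibrium: 130 - P = 3P - 62 gives 192 = 4P, so P = 48 and Q = 82.
The new curves are Qd = 150 - P (demand) and Qs = 3P - 53 (supply).
Setting them equal: 150 - P = 3P - 53 → 203 = 4P, so P = 50.75 and Q = 99.25.
ΔP = 50.75 − 48 = +2.75.

+2.75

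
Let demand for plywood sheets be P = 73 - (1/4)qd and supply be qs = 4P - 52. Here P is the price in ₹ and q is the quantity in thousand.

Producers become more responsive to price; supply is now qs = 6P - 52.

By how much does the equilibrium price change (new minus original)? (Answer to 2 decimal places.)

Solve the original market: 292 - 4P = 4P - 52, hence P = 43 and q = 120.
The new curves are qd = 292 - 4P (demand) and qs = 6P - 52 (supply).
Equate the new curves: 292 - 4P = 6P - 52, giving 344 = 10P, P = 34.4, q = 154.4.
ΔP = 34.4 − 43 = -8.60.

-8.60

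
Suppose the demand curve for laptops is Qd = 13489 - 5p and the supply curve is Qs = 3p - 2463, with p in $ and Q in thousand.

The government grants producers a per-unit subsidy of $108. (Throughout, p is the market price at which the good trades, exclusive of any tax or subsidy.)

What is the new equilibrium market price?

1953.5

Solve the original market: 13489 - 5p = 3p - 2463, hence p = 1994 and Q = 3519.
Since sellers receive the price plus the subsidy, the effective supply curve becomes Qs = 3p - 2139.
Clearing the new market: 13489 - 5p = 3p - 2139, so p = 1953.5 and Q = 3721.5.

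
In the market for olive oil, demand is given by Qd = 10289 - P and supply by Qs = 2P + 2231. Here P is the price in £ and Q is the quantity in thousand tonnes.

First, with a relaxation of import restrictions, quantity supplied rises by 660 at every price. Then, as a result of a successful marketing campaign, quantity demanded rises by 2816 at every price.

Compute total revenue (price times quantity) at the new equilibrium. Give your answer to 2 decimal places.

33026401.56

Before the shock: 10289 - P = 2P + 2231 ⇒ 8058 = 3P ⇒ P = 2686, Q = 7603.
After the shift, demand is Qd = 13105 - P and supply is Qs = 2P + 2891.
Setting them equal: 13105 - P = 2P + 2891 → 10214 = 3P, so P = 10214/3 ≈ 3404.6667 and Q = 29101/3 ≈ 9700.3333.
New expenditure = 3404.6667 × 9700.3333 = 33026401.56.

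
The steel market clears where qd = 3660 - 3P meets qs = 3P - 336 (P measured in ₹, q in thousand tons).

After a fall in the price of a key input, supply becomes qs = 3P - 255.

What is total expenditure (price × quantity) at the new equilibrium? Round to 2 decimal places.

Original equilibrium: 3660 - 3P = 3P - 336 gives 3996 = 6P, so P = 666 and q = 1662.
After the shift, demand is qd = 3660 - 3P and supply is qs = 3P - 255.
Setting them equal: 3660 - 3P = 3P - 255 → 3915 = 6P, so P = 652.5 and q = 1702.5.
New expenditure = 652.5 × 1702.5 = 1110881.25.

1110881.25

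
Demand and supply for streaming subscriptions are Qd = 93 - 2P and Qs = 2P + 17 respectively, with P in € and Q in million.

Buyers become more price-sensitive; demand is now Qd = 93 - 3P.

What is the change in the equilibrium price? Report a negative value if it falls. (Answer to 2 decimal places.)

Solve the original market: 93 - 2P = 2P + 17, hence P = 19 and Q = 55.
With the change applied: demand Qd = 93 - 3P, supply Qs = 2P + 17.
New equilibrium: 93 - 3P = 2P + 17 ⇒ 76 = 5P ⇒ P = 15.2, Q = 47.4.
ΔP = 15.2 − 19 = -3.80.

-3.80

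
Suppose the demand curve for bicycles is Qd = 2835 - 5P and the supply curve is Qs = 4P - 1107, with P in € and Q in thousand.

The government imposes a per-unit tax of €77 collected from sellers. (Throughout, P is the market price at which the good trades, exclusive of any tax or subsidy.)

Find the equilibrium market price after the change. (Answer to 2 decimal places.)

472.22

Original equilibrium: 2835 - 5P = 4P - 1107 gives 3942 = 9P, so P = 438 and Q = 645.
Since sellers keep the price net of the tax, the effective supply curve becomes Qs = 4P - 1415.
New equilibrium: 2835 - 5P = 4P - 1415 ⇒ 4250 = 9P ⇒ P = 4250/9 ≈ 472.2222, Q = 4265/9 ≈ 473.8889.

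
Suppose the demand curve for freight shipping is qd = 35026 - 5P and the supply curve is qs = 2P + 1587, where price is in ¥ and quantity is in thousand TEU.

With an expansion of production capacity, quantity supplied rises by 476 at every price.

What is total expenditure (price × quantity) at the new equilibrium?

Solve the original market: 35026 - 5P = 2P + 1587, hence P = 4777 and q = 11141.
After the shift, demand is qd = 35026 - 5P and supply is qs = 2P + 2063.
Equate the new curves: 35026 - 5P = 2P + 2063, giving 32963 = 7P, P = 4709, q = 11481.
New expenditure = 4709 × 11481 = 54064029.

54064029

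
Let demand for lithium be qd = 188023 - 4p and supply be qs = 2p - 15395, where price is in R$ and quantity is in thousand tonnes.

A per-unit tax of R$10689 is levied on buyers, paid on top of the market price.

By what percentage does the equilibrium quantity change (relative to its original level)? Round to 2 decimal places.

-27.19

Original equilibrium: 188023 - 4p = 2p - 15395 gives 203418 = 6p, so p = 33903 and q = 52411.
Since buyers pay the price plus the tax, the effective demand curve becomes qd = 145267 - 4p.
New equilibrium: 145267 - 4p = 2p - 15395 ⇒ 160662 = 6p ⇒ p = 26777, q = 38159.
%Δq = (38159 − 52411) / 52411 × 100 = -27.19%.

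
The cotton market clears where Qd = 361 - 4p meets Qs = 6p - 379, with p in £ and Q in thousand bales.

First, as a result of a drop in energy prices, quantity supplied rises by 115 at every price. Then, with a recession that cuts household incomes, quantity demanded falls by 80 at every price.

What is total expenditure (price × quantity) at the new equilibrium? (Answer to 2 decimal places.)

Solve the original market: 361 - 4p = 6p - 379, hence p = 74 and Q = 65.
With the change applied: demand Qd = 281 - 4p, supply Qs = 6p - 264.
Clearing the new market: 281 - 4p = 6p - 264, so p = 54.5 and Q = 63.
New expenditure = 54.5 × 63 = 3433.50.

3433.50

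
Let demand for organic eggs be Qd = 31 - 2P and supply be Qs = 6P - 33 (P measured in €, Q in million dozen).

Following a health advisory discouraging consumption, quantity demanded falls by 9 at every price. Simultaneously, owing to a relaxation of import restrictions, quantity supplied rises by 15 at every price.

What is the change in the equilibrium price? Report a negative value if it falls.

-3

Solve the original market: 31 - 2P = 6P - 33, hence P = 8 and Q = 15.
The new curves are Qd = 22 - 2P (demand) and Qs = 6P - 18 (supply).
Setting them equal: 22 - 2P = 6P - 18 → 40 = 8P, so P = 5 and Q = 12.
ΔP = 5 − 8 = -3.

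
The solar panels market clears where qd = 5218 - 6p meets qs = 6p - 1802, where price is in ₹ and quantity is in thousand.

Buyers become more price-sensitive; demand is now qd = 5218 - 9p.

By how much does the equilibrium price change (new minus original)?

-117

Solve the original market: 5218 - 6p = 6p - 1802, hence p = 585 and q = 1708.
The new curves are qd = 5218 - 9p (demand) and qs = 6p - 1802 (supply).
Setting them equal: 5218 - 9p = 6p - 1802 → 7020 = 15p, so p = 468 and q = 1006.
Δp = 468 − 585 = -117.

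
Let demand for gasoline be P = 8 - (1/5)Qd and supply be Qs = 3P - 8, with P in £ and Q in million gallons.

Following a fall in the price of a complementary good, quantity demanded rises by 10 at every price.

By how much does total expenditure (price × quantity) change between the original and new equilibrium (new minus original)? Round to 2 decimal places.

+39.69

Before the shock: 40 - 5P = 3P - 8 ⇒ 48 = 8P ⇒ P = 6, Q = 10.
The new curves are Qd = 50 - 5P (demand) and Qs = 3P - 8 (supply).
Equate the new curves: 50 - 5P = 3P - 8, giving 58 = 8P, P = 7.25, Q = 13.75.
Expenditure moves from 6×10 = 60 to 7.25×13.75 = 99.6875; change = +39.69.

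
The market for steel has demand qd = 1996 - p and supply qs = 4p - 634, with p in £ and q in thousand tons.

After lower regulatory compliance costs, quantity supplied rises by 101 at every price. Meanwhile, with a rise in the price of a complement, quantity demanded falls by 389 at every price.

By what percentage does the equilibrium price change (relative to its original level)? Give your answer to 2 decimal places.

-18.63

Solve the original market: 1996 - p = 4p - 634, hence p = 526 and q = 1470.
After the shift, demand is qd = 1607 - p and supply is qs = 4p - 533.
Equate the new curves: 1607 - p = 4p - 533, giving 2140 = 5p, p = 428, q = 1179.
%Δp = (428 − 526) / 526 × 100 = -18.63%.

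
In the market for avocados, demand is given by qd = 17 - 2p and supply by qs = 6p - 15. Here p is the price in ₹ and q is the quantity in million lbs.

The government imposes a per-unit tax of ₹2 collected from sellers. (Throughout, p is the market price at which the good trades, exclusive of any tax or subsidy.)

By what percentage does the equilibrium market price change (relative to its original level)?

+37.5

Solve the original market: 17 - 2p = 6p - 15, hence p = 4 and q = 9.
Since sellers keep the price net of the tax, the effective supply curve becomes qs = 6p - 27.
Setting them equal: 17 - 2p = 6p - 27 → 44 = 8p, so p = 5.5 and q = 6.
%Δp = (5.5 − 4) / 4 × 100 = +37.5%.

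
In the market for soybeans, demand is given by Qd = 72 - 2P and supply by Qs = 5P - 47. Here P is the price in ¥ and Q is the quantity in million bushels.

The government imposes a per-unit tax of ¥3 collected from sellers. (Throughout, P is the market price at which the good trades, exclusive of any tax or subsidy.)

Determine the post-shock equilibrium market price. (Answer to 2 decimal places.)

Initially, 72 - 2P = 5P - 47, so 119 = 7P and P = 17, Q = 38.
Since sellers keep the price net of the tax, the effective supply curve becomes Qs = 5P - 62.
Equate the new curves: 72 - 2P = 5P - 62, giving 134 = 7P, P = 134/7 ≈ 19.1429, Q = 236/7 ≈ 33.7143.

19.14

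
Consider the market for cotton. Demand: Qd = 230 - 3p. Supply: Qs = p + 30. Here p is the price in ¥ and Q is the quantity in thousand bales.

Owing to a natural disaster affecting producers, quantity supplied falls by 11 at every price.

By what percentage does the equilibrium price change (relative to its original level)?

Before the shock: 230 - 3p = p + 30 ⇒ 200 = 4p ⇒ p = 50, Q = 80.
The shock moves the curves to Qd = 230 - 3p and Qs = p + 19.
Setting them equal: 230 - 3p = p + 19 → 211 = 4p, so p = 52.75 and Q = 71.75.
%Δp = (52.75 − 50) / 50 × 100 = +5.5%.

+5.5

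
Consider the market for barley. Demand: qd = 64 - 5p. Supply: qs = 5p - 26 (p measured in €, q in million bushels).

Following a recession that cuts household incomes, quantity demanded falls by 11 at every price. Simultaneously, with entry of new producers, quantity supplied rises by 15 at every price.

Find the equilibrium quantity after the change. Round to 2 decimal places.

Solve the original market: 64 - 5p = 5p - 26, hence p = 9 and q = 19.
With the change applied: demand qd = 53 - 5p, supply qs = 5p - 11.
Setting them equal: 53 - 5p = 5p - 11 → 64 = 10p, so p = 6.4 and q = 21.

21.00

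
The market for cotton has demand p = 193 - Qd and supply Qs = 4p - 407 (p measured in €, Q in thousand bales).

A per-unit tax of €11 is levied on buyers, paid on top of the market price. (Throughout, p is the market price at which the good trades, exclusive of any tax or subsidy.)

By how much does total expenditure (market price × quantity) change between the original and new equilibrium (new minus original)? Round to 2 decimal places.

Initially, 193 - p = 4p - 407, so 600 = 5p and p = 120, Q = 73.
Since buyers pay the price plus the tax, the effective demand curve becomes Qd = 182 - p.
Clearing the new market: 182 - p = 4p - 407, so p = 117.8 and Q = 64.2.
Expenditure moves from 120×73 = 8760 to 117.8×64.2 = 7562.76; change = -1197.24.

-1197.24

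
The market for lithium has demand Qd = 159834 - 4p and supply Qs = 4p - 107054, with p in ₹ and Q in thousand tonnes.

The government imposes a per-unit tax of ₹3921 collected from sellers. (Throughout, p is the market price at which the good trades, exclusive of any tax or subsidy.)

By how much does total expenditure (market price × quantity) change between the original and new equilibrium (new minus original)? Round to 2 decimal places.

-225253608.00

Before the shock: 159834 - 4p = 4p - 107054 ⇒ 266888 = 8p ⇒ p = 33361, Q = 26390.
Since sellers keep the price net of the tax, the effective supply curve becomes Qs = 4p - 122738.
New equilibrium: 159834 - 4p = 4p - 122738 ⇒ 282572 = 8p ⇒ p = 35321.5, Q = 18548.
Expenditure moves from 33361×26390 = 880396790 to 35321.5×18548 = 655143182; change = -225253608.00.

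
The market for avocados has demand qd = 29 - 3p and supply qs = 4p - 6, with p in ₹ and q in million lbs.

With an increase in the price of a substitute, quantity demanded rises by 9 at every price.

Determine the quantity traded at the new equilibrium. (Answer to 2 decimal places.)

Before the shock: 29 - 3p = 4p - 6 ⇒ 35 = 7p ⇒ p = 5, q = 14.
The new curves are qd = 38 - 3p (demand) and qs = 4p - 6 (supply).
Equate the new curves: 38 - 3p = 4p - 6, giving 44 = 7p, p = 44/7 ≈ 6.2857, q = 134/7 ≈ 19.1429.

19.14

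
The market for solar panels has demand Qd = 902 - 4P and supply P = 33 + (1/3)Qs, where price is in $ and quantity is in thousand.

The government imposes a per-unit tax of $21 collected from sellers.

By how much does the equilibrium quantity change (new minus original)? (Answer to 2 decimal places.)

-36.00

Initially, 902 - 4P = 3P - 99, so 1001 = 7P and P = 143, Q = 330.
Since sellers keep the price net of the tax, the effective supply curve becomes Qs = 3P - 162.
Clearing the new market: 902 - 4P = 3P - 162, so P = 152 and Q = 294.
ΔQ = 294 − 330 = -36.00.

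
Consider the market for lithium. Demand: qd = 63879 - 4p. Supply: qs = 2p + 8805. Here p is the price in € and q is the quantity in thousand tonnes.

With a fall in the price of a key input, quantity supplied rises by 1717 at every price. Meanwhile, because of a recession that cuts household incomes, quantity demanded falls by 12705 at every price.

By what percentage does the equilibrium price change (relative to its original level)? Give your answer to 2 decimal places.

-26.19

Original equilibrium: 63879 - 4p = 2p + 8805 gives 55074 = 6p, so p = 9179 and q = 27163.
With the change applied: demand qd = 51174 - 4p, supply qs = 2p + 10522.
Clearing the new market: 51174 - 4p = 2p + 10522, so p = 20326/3 ≈ 6775.3333 and q = 72218/3 ≈ 24072.6667.
%Δp = (6775.3333 − 9179) / 9179 × 100 = -26.19%.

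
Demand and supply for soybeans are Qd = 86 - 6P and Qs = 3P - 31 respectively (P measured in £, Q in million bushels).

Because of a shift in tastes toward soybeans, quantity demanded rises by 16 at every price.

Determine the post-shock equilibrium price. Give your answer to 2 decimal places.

Initially, 86 - 6P = 3P - 31, so 117 = 9P and P = 13, Q = 8.
The shock moves the curves to Qd = 102 - 6P and Qs = 3P - 31.
New equilibrium: 102 - 6P = 3P - 31 ⇒ 133 = 9P ⇒ P = 133/9 ≈ 14.7778, Q = 40/3 ≈ 13.3333.

14.78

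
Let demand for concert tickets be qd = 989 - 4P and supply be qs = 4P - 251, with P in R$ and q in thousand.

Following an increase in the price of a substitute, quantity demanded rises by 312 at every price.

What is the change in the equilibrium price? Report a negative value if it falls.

Before the shock: 989 - 4P = 4P - 251 ⇒ 1240 = 8P ⇒ P = 155, q = 369.
After the shift, demand is qd = 1301 - 4P and supply is qs = 4P - 251.
Equate the new curves: 1301 - 4P = 4P - 251, giving 1552 = 8P, P = 194, q = 525.
ΔP = 194 − 155 = +39.

+39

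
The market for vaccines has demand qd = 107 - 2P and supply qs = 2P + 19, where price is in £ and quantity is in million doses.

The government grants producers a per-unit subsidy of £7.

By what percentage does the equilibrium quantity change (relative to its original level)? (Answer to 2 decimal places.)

+11.11

Before the shock: 107 - 2P = 2P + 19 ⇒ 88 = 4P ⇒ P = 22, q = 63.
Since sellers receive the price plus the subsidy, the effective supply curve becomes qs = 2P + 33.
Setting them equal: 107 - 2P = 2P + 33 → 74 = 4P, so P = 18.5 and q = 70.
%Δq = (70 − 63) / 63 × 100 = +11.11%.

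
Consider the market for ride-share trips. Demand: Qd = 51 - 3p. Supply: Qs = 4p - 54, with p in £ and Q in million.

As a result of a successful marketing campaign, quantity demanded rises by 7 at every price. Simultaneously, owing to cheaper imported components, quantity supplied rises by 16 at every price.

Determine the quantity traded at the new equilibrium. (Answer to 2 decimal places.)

Initially, 51 - 3p = 4p - 54, so 105 = 7p and p = 15, Q = 6.
With the change applied: demand Qd = 58 - 3p, supply Qs = 4p - 38.
Equate the new curves: 58 - 3p = 4p - 38, giving 96 = 7p, p = 96/7 ≈ 13.7143, Q = 118/7 ≈ 16.8571.

16.86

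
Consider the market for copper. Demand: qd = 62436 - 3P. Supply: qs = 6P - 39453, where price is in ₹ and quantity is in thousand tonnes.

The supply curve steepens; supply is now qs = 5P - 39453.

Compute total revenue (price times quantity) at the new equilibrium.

308566060.453125

Original equilibrium: 62436 - 3P = 6P - 39453 gives 101889 = 9P, so P = 11321 and q = 28473.
With the change applied: demand qd = 62436 - 3P, supply qs = 5P - 39453.
New equilibrium: 62436 - 3P = 5P - 39453 ⇒ 101889 = 8P ⇒ P = 12736.125, q = 24227.625.
New expenditure = 12736.125 × 24227.625 = 308566060.453125.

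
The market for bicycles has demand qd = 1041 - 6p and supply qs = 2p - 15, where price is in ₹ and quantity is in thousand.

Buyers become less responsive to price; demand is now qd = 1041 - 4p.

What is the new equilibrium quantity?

Original equilibrium: 1041 - 6p = 2p - 15 gives 1056 = 8p, so p = 132 and q = 249.
After the shift, demand is qd = 1041 - 4p and supply is qs = 2p - 15.
Clearing the new market: 1041 - 4p = 2p - 15, so p = 176 and q = 337.

337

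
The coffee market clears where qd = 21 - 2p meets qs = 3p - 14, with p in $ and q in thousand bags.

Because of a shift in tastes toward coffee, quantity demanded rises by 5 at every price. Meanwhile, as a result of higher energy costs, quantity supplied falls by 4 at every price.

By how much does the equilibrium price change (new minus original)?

+1.8

Before the shock: 21 - 2p = 3p - 14 ⇒ 35 = 5p ⇒ p = 7, q = 7.
The new curves are qd = 26 - 2p (demand) and qs = 3p - 18 (supply).
Equate the new curves: 26 - 2p = 3p - 18, giving 44 = 5p, p = 8.8, q = 8.4.
Δp = 8.8 − 7 = +1.8.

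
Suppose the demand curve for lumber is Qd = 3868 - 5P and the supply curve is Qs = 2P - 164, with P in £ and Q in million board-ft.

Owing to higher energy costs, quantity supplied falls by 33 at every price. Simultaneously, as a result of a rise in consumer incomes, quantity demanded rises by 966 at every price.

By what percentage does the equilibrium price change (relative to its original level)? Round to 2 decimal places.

+24.78

Before the shock: 3868 - 5P = 2P - 164 ⇒ 4032 = 7P ⇒ P = 576, Q = 988.
The shock moves the curves to Qd = 4834 - 5P and Qs = 2P - 197.
Setting them equal: 4834 - 5P = 2P - 197 → 5031 = 7P, so P = 5031/7 ≈ 718.7143 and Q = 8683/7 ≈ 1240.4286.
%ΔP = (718.7143 − 576) / 576 × 100 = +24.78%.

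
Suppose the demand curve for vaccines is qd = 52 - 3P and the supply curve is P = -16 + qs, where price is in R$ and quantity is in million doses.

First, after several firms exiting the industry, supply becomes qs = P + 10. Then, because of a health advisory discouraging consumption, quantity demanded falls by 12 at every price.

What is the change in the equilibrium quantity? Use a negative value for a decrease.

Solve the original market: 52 - 3P = P + 16, hence P = 9 and q = 25.
The shock moves the curves to qd = 40 - 3P and qs = P + 10.
Clearing the new market: 40 - 3P = P + 10, so P = 7.5 and q = 17.5.
Δq = 17.5 − 25 = -7.5.

-7.5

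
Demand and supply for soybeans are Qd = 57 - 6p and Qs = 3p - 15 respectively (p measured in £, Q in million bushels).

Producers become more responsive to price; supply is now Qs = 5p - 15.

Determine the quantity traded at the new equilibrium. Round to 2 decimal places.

17.73

Original equilibrium: 57 - 6p = 3p - 15 gives 72 = 9p, so p = 8 and Q = 9.
The shock moves the curves to Qd = 57 - 6p and Qs = 5p - 15.
Setting them equal: 57 - 6p = 5p - 15 → 72 = 11p, so p = 72/11 ≈ 6.5455 and Q = 195/11 ≈ 17.7273.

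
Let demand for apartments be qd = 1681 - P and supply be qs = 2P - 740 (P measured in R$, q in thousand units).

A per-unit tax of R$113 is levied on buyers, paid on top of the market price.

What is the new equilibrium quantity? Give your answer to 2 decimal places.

798.67

Original equilibrium: 1681 - P = 2P - 740 gives 2421 = 3P, so P = 807 and q = 874.
Since buyers pay the price plus the tax, the effective demand curve becomes qd = 1568 - P.
Clearing the new market: 1568 - P = 2P - 740, so P = 2308/3 ≈ 769.3333 and q = 2396/3 ≈ 798.6667.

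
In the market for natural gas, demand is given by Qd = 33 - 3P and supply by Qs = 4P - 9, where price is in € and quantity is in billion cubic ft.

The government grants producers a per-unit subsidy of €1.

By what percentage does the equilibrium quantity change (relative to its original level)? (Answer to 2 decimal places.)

+11.43

Before the shock: 33 - 3P = 4P - 9 ⇒ 42 = 7P ⇒ P = 6, Q = 15.
Since sellers receive the price plus the subsidy, the effective supply curve becomes Qs = 4P - 5.
Setting them equal: 33 - 3P = 4P - 5 → 38 = 7P, so P = 38/7 ≈ 5.4286 and Q = 117/7 ≈ 16.7143.
%ΔQ = (16.7143 − 15) / 15 × 100 = +11.43%.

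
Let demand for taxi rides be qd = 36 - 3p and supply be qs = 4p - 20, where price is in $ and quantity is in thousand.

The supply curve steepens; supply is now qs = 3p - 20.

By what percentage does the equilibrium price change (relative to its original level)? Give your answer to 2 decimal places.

+16.67

Before the shock: 36 - 3p = 4p - 20 ⇒ 56 = 7p ⇒ p = 8, q = 12.
With the change applied: demand qd = 36 - 3p, supply qs = 3p - 20.
New equilibrium: 36 - 3p = 3p - 20 ⇒ 56 = 6p ⇒ p = 28/3 ≈ 9.3333, q = 8.
%Δp = (9.3333 − 8) / 8 × 100 = +16.67%.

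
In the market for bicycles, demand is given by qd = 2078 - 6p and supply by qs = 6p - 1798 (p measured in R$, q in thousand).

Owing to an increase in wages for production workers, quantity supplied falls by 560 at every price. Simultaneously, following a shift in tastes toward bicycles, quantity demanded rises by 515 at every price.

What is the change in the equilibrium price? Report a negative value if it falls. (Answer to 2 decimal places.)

+89.58

Before the shock: 2078 - 6p = 6p - 1798 ⇒ 3876 = 12p ⇒ p = 323, q = 140.
The shock moves the curves to qd = 2593 - 6p and qs = 6p - 2358.
Equate the new curves: 2593 - 6p = 6p - 2358, giving 4951 = 12p, p = 4951/12 ≈ 412.5833, q = 117.5.
Δp = 412.5833 − 323 = +89.58.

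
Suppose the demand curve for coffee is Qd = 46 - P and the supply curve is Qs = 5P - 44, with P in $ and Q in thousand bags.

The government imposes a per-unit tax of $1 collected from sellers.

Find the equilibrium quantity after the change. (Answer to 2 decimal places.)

30.17

Solve the original market: 46 - P = 5P - 44, hence P = 15 and Q = 31.
Since sellers keep the price net of the tax, the effective supply curve becomes Qs = 5P - 49.
Setting them equal: 46 - P = 5P - 49 → 95 = 6P, so P = 95/6 ≈ 15.8333 and Q = 181/6 ≈ 30.1667.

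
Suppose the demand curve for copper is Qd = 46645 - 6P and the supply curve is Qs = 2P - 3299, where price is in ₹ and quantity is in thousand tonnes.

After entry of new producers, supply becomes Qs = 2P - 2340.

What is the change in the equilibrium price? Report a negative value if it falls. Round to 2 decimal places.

-119.88

Solve the original market: 46645 - 6P = 2P - 3299, hence P = 6243 and Q = 9187.
The shock moves the curves to Qd = 46645 - 6P and Qs = 2P - 2340.
Equate the new curves: 46645 - 6P = 2P - 2340, giving 48985 = 8P, P = 6123.125, Q = 9906.25.
ΔP = 6123.125 − 6243 = -119.88.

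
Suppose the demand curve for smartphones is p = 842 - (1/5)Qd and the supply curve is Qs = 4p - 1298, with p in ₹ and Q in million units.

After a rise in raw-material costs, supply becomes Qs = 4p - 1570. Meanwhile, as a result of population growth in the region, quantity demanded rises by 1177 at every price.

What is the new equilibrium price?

773

Initially, 4210 - 5p = 4p - 1298, so 5508 = 9p and p = 612, Q = 1150.
After the shift, demand is Qd = 5387 - 5p and supply is Qs = 4p - 1570.
Equate the new curves: 5387 - 5p = 4p - 1570, giving 6957 = 9p, p = 773, Q = 1522.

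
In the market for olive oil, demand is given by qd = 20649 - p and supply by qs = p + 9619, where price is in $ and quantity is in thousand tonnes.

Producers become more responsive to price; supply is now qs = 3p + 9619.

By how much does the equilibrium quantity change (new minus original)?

+2757.5

Before the shock: 20649 - p = p + 9619 ⇒ 11030 = 2p ⇒ p = 5515, q = 15134.
The new curves are qd = 20649 - p (demand) and qs = 3p + 9619 (supply).
New equilibrium: 20649 - p = 3p + 9619 ⇒ 11030 = 4p ⇒ p = 2757.5, q = 17891.5.
Δq = 17891.5 − 15134 = +2757.5.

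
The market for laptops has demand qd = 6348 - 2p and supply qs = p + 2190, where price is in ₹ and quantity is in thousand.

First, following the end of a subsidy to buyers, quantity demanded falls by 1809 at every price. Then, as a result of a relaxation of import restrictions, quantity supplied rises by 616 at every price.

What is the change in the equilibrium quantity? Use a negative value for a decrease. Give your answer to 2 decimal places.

-192.33

Initially, 6348 - 2p = p + 2190, so 4158 = 3p and p = 1386, q = 3576.
The new curves are qd = 4539 - 2p (demand) and qs = p + 2806 (supply).
Equate the new curves: 4539 - 2p = p + 2806, giving 1733 = 3p, p = 1733/3 ≈ 577.6667, q = 10151/3 ≈ 3383.6667.
Δq = 3383.6667 − 3576 = -192.33.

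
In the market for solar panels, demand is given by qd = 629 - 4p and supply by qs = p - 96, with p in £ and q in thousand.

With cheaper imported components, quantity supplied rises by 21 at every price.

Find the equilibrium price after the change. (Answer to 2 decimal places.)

140.80

Before the shock: 629 - 4p = p - 96 ⇒ 725 = 5p ⇒ p = 145, q = 49.
The shock moves the curves to qd = 629 - 4p and qs = p - 75.
New equilibrium: 629 - 4p = p - 75 ⇒ 704 = 5p ⇒ p = 140.8, q = 65.8.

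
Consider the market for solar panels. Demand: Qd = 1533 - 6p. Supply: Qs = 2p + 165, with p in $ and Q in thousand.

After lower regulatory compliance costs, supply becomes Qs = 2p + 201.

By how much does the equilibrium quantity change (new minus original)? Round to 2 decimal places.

+27.00

Solve the original market: 1533 - 6p = 2p + 165, hence p = 171 and Q = 507.
The new curves are Qd = 1533 - 6p (demand) and Qs = 2p + 201 (supply).
Setting them equal: 1533 - 6p = 2p + 201 → 1332 = 8p, so p = 166.5 and Q = 534.
ΔQ = 534 − 507 = +27.00.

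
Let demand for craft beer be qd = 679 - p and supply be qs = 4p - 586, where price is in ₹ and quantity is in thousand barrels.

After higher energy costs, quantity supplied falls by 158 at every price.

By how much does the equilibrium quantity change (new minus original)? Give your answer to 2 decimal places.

-31.60

Initially, 679 - p = 4p - 586, so 1265 = 5p and p = 253, q = 426.
After the shift, demand is qd = 679 - p and supply is qs = 4p - 744.
New equilibrium: 679 - p = 4p - 744 ⇒ 1423 = 5p ⇒ p = 284.6, q = 394.4.
Δq = 394.4 − 426 = -31.60.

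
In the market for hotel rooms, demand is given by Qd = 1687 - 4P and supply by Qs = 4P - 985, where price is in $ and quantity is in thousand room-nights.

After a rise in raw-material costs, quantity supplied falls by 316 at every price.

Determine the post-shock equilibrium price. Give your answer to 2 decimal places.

373.50

Solve the original market: 1687 - 4P = 4P - 985, hence P = 334 and Q = 351.
With the change applied: demand Qd = 1687 - 4P, supply Qs = 4P - 1301.
Clearing the new market: 1687 - 4P = 4P - 1301, so P = 373.5 and Q = 193.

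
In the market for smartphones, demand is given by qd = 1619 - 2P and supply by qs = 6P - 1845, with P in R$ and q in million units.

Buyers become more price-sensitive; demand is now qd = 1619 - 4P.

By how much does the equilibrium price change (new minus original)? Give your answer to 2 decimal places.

-86.60

Solve the original market: 1619 - 2P = 6P - 1845, hence P = 433 and q = 753.
With the change applied: demand qd = 1619 - 4P, supply qs = 6P - 1845.
New equilibrium: 1619 - 4P = 6P - 1845 ⇒ 3464 = 10P ⇒ P = 346.4, q = 233.4.
ΔP = 346.4 − 433 = -86.60.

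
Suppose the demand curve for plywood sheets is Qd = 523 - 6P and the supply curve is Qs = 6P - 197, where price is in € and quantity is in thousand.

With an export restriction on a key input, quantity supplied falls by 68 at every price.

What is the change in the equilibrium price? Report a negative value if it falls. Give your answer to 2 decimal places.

Initially, 523 - 6P = 6P - 197, so 720 = 12P and P = 60, Q = 163.
With the change applied: demand Qd = 523 - 6P, supply Qs = 6P - 265.
Equate the new curves: 523 - 6P = 6P - 265, giving 788 = 12P, P = 197/3 ≈ 65.6667, Q = 129.
ΔP = 65.6667 − 60 = +5.67.

+5.67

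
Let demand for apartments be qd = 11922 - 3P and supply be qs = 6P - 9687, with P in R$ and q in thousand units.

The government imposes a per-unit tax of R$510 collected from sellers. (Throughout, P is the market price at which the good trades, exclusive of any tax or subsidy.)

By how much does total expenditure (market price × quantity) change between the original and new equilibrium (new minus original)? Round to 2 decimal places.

Original equilibrium: 11922 - 3P = 6P - 9687 gives 21609 = 9P, so P = 2401 and q = 4719.
Since sellers keep the price net of the tax, the effective supply curve becomes qs = 6P - 12747.
Equate the new curves: 11922 - 3P = 6P - 12747, giving 24669 = 9P, P = 2741, q = 3699.
Expenditure moves from 2401×4719 = 11330319 to 2741×3699 = 10138959; change = -1191360.00.

-1191360.00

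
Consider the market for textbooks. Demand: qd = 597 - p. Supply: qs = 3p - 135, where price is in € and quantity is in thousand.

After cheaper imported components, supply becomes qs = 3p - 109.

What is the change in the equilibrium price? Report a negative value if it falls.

Initially, 597 - p = 3p - 135, so 732 = 4p and p = 183, q = 414.
After the shift, demand is qd = 597 - p and supply is qs = 3p - 109.
New equilibrium: 597 - p = 3p - 109 ⇒ 706 = 4p ⇒ p = 176.5, q = 420.5.
Δp = 176.5 − 183 = -6.5.

-6.5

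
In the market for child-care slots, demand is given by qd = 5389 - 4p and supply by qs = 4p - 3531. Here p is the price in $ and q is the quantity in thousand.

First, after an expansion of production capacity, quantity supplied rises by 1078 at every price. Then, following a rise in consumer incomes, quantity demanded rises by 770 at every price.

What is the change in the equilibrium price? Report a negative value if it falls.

Original equilibrium: 5389 - 4p = 4p - 3531 gives 8920 = 8p, so p = 1115 and q = 929.
With the change applied: demand qd = 6159 - 4p, supply qs = 4p - 2453.
Equate the new curves: 6159 - 4p = 4p - 2453, giving 8612 = 8p, p = 1076.5, q = 1853.
Δp = 1076.5 − 1115 = -38.5.

-38.5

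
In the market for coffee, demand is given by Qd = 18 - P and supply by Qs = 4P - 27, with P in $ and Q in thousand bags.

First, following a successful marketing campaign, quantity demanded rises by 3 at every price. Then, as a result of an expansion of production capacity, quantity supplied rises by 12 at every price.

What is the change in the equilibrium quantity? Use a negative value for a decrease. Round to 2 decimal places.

+4.80

Original equilibrium: 18 - P = 4P - 27 gives 45 = 5P, so P = 9 and Q = 9.
After the shift, demand is Qd = 21 - P and supply is Qs = 4P - 15.
Clearing the new market: 21 - P = 4P - 15, so P = 7.2 and Q = 13.8.
ΔQ = 13.8 − 9 = +4.80.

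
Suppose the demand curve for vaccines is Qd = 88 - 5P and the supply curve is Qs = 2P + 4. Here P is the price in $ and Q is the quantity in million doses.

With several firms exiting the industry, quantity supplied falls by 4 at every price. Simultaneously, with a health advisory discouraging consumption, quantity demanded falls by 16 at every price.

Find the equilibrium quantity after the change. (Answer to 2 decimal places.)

Initially, 88 - 5P = 2P + 4, so 84 = 7P and P = 12, Q = 28.
The new curves are Qd = 72 - 5P (demand) and Qs = 2P (supply).
New equilibrium: 72 - 5P = 2P ⇒ 72 = 7P ⇒ P = 72/7 ≈ 10.2857, Q = 144/7 ≈ 20.5714.

20.57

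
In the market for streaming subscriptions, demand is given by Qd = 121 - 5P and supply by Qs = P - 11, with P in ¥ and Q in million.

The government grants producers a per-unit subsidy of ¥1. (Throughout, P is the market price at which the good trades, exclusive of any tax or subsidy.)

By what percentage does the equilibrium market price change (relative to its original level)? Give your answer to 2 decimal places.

Original equilibrium: 121 - 5P = P - 11 gives 132 = 6P, so P = 22 and Q = 11.
Since sellers receive the price plus the subsidy, the effective supply curve becomes Qs = P - 10.
Equate the new curves: 121 - 5P = P - 10, giving 131 = 6P, P = 131/6 ≈ 21.8333, Q = 71/6 ≈ 11.8333.
%ΔP = (21.8333 − 22) / 22 × 100 = -0.76%.

-0.76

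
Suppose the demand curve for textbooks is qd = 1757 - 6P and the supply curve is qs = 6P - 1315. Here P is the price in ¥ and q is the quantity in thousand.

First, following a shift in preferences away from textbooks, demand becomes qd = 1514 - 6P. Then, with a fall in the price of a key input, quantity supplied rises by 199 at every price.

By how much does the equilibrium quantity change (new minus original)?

Initially, 1757 - 6P = 6P - 1315, so 3072 = 12P and P = 256, q = 221.
With the change applied: demand qd = 1514 - 6P, supply qs = 6P - 1116.
New equilibrium: 1514 - 6P = 6P - 1116 ⇒ 2630 = 12P ⇒ P = 1315/6 ≈ 219.1667, q = 199.
Δq = 199 − 221 = -22.

-22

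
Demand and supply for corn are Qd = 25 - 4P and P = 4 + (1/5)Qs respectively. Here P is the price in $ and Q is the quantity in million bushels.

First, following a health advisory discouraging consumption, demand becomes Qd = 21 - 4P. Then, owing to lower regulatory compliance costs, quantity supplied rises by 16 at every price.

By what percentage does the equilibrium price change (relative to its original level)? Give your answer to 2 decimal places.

-44.44

Original equilibrium: 25 - 4P = 5P - 20 gives 45 = 9P, so P = 5 and Q = 5.
The shock moves the curves to Qd = 21 - 4P and Qs = 5P - 4.
Clearing the new market: 21 - 4P = 5P - 4, so P = 25/9 ≈ 2.7778 and Q = 89/9 ≈ 9.8889.
%ΔP = (2.7778 − 5) / 5 × 100 = -44.44%.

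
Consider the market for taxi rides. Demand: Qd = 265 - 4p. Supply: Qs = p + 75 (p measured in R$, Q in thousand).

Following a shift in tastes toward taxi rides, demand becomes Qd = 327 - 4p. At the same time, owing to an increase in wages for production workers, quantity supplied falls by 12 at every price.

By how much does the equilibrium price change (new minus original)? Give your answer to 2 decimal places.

Original equilibrium: 265 - 4p = p + 75 gives 190 = 5p, so p = 38 and Q = 113.
After the shift, demand is Qd = 327 - 4p and supply is Qs = p + 63.
New equilibrium: 327 - 4p = p + 63 ⇒ 264 = 5p ⇒ p = 52.8, Q = 115.8.
Δp = 52.8 − 38 = +14.80.

+14.80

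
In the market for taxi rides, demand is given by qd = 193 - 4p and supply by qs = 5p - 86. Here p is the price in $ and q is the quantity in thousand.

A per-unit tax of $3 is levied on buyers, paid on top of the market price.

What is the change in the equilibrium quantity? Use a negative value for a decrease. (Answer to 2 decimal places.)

-6.67

Initially, 193 - 4p = 5p - 86, so 279 = 9p and p = 31, q = 69.
Since buyers pay the price plus the tax, the effective demand curve becomes qd = 181 - 4p.
Equate the new curves: 181 - 4p = 5p - 86, giving 267 = 9p, p = 89/3 ≈ 29.6667, q = 187/3 ≈ 62.3333.
Δq = 62.3333 − 69 = -6.67.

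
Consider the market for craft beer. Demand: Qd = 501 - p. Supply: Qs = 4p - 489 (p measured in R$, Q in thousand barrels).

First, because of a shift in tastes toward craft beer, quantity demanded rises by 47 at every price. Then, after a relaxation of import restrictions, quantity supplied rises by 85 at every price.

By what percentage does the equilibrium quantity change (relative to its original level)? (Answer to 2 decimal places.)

Original equilibrium: 501 - p = 4p - 489 gives 990 = 5p, so p = 198 and Q = 303.
After the shift, demand is Qd = 548 - p and supply is Qs = 4p - 404.
New equilibrium: 548 - p = 4p - 404 ⇒ 952 = 5p ⇒ p = 190.4, Q = 357.6.
%ΔQ = (357.6 − 303) / 303 × 100 = +18.02%.

+18.02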